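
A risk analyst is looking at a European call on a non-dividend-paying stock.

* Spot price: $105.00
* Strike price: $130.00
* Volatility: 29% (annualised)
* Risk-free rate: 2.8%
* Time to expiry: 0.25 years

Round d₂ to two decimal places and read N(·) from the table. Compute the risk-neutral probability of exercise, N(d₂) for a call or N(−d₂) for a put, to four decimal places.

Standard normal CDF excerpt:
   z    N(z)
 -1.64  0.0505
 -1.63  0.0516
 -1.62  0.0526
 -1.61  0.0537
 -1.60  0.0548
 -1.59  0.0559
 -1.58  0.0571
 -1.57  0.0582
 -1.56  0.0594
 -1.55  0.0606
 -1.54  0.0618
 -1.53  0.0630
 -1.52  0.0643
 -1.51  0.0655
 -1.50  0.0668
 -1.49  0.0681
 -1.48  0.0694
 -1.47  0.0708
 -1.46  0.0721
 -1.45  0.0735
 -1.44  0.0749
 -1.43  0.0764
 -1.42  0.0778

T = 0.25;  σ√T = 0.1450
d₁ = [ln(105/130) + (0.028 + 0.29²/2)·0.25] / 0.1450 = [-0.2136 + 0.0175] / 0.1450 = -1.3521 ≈ -1.35
d₂ = d₁ − σ√T = -1.3521 − 0.1450 = -1.4971 ≈ -1.50
Risk-neutral Pr[S_T > K] = N(d₂) = N(-1.50) = 0.0668

0.0668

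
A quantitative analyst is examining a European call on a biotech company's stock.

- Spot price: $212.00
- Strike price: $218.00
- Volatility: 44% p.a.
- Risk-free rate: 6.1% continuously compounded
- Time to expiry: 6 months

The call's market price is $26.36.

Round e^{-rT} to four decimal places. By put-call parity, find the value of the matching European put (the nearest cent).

exp(−rT) = exp(−0.061·0.5) = 0.9700
Put-call parity: C − P = S − K·e^(−rT) = 212 − 218·0.9700 = 212 − 211.4600 = 0.5400
P = C − (C − P) = 26.36 − (0.5400) = 25.8200

$25.82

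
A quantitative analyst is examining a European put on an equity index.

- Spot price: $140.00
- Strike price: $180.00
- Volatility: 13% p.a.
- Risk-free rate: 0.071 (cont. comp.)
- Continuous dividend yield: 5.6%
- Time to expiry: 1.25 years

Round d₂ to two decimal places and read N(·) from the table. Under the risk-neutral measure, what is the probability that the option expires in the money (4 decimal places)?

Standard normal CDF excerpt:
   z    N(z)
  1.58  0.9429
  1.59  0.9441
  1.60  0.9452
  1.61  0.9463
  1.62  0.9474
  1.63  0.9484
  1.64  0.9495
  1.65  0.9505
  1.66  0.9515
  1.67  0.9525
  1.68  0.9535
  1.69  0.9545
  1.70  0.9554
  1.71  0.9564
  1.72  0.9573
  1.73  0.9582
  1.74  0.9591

0.9525

σ√T = 0.13·√1.25 = 0.1453
d₁ = [ln(140/180) + (0.071 − 0.056 + ½·0.13²)·1.25] / (σ√T) = (-0.2513 + 0.0293) / 0.1453 = -1.5274 → -1.53
d₂ = -1.5274 − 0.1453 = -1.6728 → -1.67
Risk-neutral Pr[S_T < K] = N(−d₂) = N(1.67) = 0.9525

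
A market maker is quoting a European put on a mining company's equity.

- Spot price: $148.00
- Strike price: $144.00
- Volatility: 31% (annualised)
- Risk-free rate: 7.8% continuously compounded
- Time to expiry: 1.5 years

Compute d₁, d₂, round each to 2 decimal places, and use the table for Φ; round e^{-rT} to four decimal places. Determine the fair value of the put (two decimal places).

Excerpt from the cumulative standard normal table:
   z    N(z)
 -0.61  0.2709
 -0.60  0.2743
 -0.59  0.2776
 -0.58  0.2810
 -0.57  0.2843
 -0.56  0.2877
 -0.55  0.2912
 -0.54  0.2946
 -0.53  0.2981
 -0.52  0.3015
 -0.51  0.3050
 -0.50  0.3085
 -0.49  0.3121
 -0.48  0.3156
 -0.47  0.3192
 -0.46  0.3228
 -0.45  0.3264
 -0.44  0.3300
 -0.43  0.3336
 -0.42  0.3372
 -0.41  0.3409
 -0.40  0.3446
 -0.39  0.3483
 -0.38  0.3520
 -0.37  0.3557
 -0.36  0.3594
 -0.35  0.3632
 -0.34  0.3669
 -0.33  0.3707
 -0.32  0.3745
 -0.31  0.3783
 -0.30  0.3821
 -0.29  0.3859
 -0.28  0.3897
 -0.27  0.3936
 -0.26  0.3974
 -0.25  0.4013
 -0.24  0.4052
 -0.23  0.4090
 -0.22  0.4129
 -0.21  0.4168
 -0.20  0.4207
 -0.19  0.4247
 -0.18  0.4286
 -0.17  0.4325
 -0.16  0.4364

$12.33

σ√T = 0.31·√1.5 = 0.3797
d₁ = [ln(148/144) + (0.078 + 0.31²/2)·1.5] / 0.3797 = [0.0274 + 0.1891] / 0.3797 = 0.5702 ⇒ 0.57
d₂ = d₁ − σ√T = 0.5702 − 0.3797 = 0.1905 ⇒ 0.19
exp(−rT) = exp(−0.078·1.5) = 0.8896
N(−d₂) = N(-0.19) = 0.4247;  N(−d₁) = N(-0.57) = 0.2843
P = 144·0.8896·0.4247 − 148·0.2843 = 54.4051 − 42.0764 = 12.3287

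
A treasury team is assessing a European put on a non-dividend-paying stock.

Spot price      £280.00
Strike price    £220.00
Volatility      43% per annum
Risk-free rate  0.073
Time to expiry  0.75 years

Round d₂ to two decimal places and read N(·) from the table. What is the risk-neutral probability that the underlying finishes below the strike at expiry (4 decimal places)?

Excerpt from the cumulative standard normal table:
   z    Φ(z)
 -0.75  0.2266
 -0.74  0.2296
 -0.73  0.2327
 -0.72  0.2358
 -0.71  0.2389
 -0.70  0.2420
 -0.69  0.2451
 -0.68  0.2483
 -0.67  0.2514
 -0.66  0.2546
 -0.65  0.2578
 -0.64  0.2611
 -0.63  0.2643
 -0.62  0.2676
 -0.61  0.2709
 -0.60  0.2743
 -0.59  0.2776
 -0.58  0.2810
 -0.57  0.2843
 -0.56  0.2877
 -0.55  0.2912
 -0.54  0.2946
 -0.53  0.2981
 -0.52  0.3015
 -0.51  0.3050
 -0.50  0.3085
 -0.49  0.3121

σ√T = 0.43·√0.75 = 0.3724
d₁ = [ln(280/220) + (0.073 + ½·0.43²)·0.75] / (σ√T) = (0.2412 + 0.1241) / 0.3724 = 0.9808 ≈ 0.98
d₂ = 0.9808 − 0.3724 = 0.6084 ≈ 0.61
Pr(exercise) under Q = N(−d₂) = N(-0.61) = 0.2709

0.2709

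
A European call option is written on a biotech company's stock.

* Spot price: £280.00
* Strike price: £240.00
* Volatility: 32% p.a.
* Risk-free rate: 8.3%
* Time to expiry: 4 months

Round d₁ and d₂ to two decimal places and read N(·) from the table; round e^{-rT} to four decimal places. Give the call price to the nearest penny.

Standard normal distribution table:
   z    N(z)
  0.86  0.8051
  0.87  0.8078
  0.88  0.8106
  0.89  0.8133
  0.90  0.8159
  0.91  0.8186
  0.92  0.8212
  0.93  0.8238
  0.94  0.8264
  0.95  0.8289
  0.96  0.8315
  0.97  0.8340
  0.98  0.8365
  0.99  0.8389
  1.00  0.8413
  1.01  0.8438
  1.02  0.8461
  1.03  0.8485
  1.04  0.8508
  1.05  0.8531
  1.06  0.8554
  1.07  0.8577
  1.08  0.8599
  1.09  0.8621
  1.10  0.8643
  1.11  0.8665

T = 0.3333;  σ√T = 0.1848
d₁ = [ln(280/240) + (0.083 + 0.32²/2)·0.3333] / 0.1848 = [0.1542 + 0.0447] / 0.1848 = 1.0765 ⇒ 1.08
d₂ = d₁ − σ√T = 1.0765 − 0.1848 = 0.8917 ⇒ 0.89
e^(−rT) = e^(−0.083·0.3333) = 0.9727
C = 280·N(1.08) − 240·0.9727·N(0.89) = 280·0.8599 − 240·0.9727·0.8133 = 240.7720 − 189.8633 = 50.9087

£50.91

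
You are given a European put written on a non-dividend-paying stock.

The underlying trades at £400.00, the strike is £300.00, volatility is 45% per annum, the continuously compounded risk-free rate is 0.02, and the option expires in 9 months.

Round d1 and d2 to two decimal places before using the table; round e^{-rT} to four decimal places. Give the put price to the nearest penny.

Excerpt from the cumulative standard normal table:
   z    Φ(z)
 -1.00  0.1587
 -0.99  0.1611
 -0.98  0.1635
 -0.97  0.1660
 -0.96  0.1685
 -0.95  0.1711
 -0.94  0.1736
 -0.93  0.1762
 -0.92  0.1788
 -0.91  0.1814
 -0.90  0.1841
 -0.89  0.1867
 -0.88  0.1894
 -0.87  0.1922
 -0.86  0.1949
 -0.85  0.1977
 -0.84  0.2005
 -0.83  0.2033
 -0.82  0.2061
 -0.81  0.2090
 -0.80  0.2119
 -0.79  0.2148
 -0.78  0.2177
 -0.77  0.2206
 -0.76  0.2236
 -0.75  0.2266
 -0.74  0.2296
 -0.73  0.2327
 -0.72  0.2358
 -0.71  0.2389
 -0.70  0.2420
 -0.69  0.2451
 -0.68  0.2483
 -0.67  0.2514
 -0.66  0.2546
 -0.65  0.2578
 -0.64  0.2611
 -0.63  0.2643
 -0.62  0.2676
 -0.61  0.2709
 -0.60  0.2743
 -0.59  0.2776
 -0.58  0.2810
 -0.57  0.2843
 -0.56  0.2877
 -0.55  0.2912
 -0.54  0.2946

£16.64

σ√T = 0.45·√0.75 = 0.3897
d₁ = [ln(400/300) + (0.02 + ½·0.45²)·0.75] / (σ√T) = (0.2877 + 0.0909) / 0.3897 = 0.9715 ⇒ 0.97
d₂ = 0.9715 − 0.3897 = 0.5818 ⇒ 0.58
e^(−rT) = e^(−0.02·0.75) = 0.9851
N(−d₂) = N(-0.58) = 0.2810;  N(−d₁) = N(-0.97) = 0.1660
P = 300·0.9851·0.2810 − 400·0.1660 = 83.0439 − 66.4000 = 16.6439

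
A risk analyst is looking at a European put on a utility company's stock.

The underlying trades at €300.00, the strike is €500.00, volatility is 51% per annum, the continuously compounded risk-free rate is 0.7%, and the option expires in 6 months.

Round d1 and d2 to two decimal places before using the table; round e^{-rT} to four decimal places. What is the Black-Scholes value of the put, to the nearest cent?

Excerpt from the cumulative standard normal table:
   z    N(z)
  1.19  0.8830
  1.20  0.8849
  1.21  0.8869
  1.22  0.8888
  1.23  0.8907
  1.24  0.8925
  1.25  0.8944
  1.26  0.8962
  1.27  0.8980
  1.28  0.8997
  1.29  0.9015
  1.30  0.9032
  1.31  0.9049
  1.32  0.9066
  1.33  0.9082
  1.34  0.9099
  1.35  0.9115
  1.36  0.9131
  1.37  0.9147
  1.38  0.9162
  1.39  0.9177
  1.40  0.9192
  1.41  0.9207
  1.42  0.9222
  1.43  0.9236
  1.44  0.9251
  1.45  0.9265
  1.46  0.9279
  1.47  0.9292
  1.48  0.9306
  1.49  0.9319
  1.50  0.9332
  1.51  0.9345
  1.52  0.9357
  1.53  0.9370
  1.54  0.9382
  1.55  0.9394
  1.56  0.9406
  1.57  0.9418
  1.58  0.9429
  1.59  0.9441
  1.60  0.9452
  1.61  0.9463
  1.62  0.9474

T = 0.5;  σ√T = 0.3606
d₁ = [ln(300/500) + (0.007 + 0.51²/2)·0.5] / 0.3606 = [-0.5108 + 0.0685] / 0.3606 = -1.2265 which rounds to -1.23
d₂ = d₁ − σ√T = -1.2265 − 0.3606 = -1.5871 which rounds to -1.59
e^(−rT) = e^(−0.007·0.5) = 0.9965
N(−d₂) = N(1.59) = 0.9441;  N(−d₁) = N(1.23) = 0.8907
P = 500·0.9965·0.9441 − 300·0.8907 = 470.3978 − 267.2100 = 203.1878

€203.19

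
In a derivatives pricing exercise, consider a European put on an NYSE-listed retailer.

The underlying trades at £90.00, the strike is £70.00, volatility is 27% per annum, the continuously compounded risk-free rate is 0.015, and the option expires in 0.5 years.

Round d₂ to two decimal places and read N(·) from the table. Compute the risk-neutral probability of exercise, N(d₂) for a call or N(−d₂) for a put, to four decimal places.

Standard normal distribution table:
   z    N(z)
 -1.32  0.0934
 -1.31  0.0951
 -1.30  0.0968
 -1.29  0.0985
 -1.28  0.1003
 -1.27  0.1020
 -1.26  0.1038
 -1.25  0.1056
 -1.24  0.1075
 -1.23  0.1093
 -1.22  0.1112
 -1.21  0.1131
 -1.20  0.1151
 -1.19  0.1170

σ√T = 0.27·√0.5 = 0.1909
ln(S/K) + (r + σ²/2)T = ln(90/70) + (0.015 + 0.27²/2)·0.5 = 0.2513 + 0.0257 = 0.2770
d₁ = 0.2770 / 0.1909 = 1.4511 ≈ 1.45
d₂ = d₁ − σ√T = 1.4511 − 0.1909 = 1.2602 ≈ 1.26
Pr(exercise) under Q = N(−d₂) = N(-1.26) = 0.1038

0.1038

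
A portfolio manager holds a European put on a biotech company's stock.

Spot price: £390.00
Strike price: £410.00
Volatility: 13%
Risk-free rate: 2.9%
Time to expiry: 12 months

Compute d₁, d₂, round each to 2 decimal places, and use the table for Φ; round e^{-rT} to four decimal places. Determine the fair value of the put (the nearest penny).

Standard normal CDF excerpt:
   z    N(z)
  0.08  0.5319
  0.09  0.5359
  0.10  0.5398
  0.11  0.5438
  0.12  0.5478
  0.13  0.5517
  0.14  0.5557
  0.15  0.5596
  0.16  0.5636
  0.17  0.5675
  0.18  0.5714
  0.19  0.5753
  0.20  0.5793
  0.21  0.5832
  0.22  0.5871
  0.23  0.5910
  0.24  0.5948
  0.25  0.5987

£24.86

σ√T = 0.13 × 1.0000 = 0.1300
d₁ = [ln(390/410) + (0.029 + ½·0.13²)·1] / (σ√T) = (-0.0500 + 0.0375) / 0.1300 = -0.0966 ⇒ -0.10
d₂ = -0.0966 − 0.1300 = -0.2266 ⇒ -0.23
e^(−rT) = e^(−0.029·1) = 0.9714
N(−d₂) = N(0.23) = 0.5910;  N(−d₁) = N(0.10) = 0.5398
P = 410·0.9714·0.5910 − 390·0.5398 = 235.3799 − 210.5220 = 24.8579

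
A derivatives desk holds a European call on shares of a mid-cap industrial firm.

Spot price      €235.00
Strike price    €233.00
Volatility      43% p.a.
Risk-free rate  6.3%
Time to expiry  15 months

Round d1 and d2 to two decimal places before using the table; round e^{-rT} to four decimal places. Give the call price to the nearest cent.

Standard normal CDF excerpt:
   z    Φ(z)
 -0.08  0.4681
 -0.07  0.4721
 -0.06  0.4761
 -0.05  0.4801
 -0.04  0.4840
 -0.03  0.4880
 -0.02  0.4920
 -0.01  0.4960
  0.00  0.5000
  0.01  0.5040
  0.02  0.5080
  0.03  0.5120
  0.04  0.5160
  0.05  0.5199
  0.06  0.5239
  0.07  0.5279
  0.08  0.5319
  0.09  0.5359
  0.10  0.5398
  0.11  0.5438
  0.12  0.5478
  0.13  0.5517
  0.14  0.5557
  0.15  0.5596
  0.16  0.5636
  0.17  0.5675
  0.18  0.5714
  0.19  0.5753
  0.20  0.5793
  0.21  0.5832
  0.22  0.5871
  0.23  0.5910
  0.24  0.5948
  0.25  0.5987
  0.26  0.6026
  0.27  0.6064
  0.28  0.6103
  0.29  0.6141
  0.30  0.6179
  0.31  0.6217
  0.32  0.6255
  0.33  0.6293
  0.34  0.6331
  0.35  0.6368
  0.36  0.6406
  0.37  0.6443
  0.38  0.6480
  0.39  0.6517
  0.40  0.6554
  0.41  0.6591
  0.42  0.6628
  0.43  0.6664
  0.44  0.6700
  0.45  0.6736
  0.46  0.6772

σ√T = 0.43 × 1.1180 = 0.4808
d₁ = [ln(235/233) + (0.063 + 0.43²/2)·1.25] / 0.4808 = [0.0085 + 0.1943] / 0.4808 = 0.4220 which rounds to 0.42
d₂ = d₁ − σ√T = 0.4220 − 0.4808 = -0.0588 which rounds to -0.06
e^(−rT) = e^(−0.063·1.25) = 0.9243
N(d₁) = N(0.42) = 0.6628;  N(d₂) = N(-0.06) = 0.4761
C = 235·0.6628 − 233·0.9243·0.4761 = 155.7580 − 102.5338 = 53.2242

€53.22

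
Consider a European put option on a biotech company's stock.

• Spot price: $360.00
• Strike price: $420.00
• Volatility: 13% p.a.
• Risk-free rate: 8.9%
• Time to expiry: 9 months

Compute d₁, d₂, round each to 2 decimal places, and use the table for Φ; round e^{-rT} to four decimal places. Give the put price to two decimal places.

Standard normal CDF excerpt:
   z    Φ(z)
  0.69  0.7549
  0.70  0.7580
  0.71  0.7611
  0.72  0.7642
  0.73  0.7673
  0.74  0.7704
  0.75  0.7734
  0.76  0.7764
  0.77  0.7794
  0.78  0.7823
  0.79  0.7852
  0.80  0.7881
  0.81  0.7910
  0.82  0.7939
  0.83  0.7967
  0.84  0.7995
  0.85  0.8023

$37.89

σ√T = 0.13·√0.75 = 0.1126
ln(S/K) + (r + σ²/2)T = ln(360/420) + (0.089 + 0.13²/2)·0.75 = -0.1542 + 0.0731 = -0.0811
d₁ = -0.0811 / 0.1126 = -0.7200 ≈ -0.72
d₂ = d₁ − σ√T = -0.7200 − 0.1126 = -0.8326 ≈ -0.83
exp(−rT) = exp(−0.089·0.75) = 0.9354
N(−d₂) = N(0.83) = 0.7967;  N(−d₁) = N(0.72) = 0.7642
P = 420·0.9354·0.7967 − 360·0.7642 = 312.9979 − 275.1120 = 37.8859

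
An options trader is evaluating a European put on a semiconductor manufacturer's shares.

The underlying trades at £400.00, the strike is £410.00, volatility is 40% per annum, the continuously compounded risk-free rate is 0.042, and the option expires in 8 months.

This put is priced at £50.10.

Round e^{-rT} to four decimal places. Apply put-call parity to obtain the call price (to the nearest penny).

e^(−rT) = e^(−0.042·0.6667) = 0.9724
Put-call parity: C − P = S − K·e^(−rT) = 400 − 410·0.9724 = 400 − 398.6840 = 1.3160
C = P + (C − P) = 50.10 + (1.3160) = 51.4160

£51.42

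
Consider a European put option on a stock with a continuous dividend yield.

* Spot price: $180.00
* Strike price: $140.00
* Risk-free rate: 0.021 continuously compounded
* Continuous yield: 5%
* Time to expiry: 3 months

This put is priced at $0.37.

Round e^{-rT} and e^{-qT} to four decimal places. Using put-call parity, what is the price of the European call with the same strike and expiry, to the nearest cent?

$38.87

exp(−qT) = exp(−0.05·0.25) = 0.9876;  exp(−rT) = exp(−0.021·0.25) = 0.9948
Put-call parity: C − P = S·e^(−qT) − K·e^(−rT) = 180·0.9876 − 140·0.9948 = 177.7680 − 139.2720 = 38.4960
C = P + (C − P) = 0.37 + (38.4960) = 38.8660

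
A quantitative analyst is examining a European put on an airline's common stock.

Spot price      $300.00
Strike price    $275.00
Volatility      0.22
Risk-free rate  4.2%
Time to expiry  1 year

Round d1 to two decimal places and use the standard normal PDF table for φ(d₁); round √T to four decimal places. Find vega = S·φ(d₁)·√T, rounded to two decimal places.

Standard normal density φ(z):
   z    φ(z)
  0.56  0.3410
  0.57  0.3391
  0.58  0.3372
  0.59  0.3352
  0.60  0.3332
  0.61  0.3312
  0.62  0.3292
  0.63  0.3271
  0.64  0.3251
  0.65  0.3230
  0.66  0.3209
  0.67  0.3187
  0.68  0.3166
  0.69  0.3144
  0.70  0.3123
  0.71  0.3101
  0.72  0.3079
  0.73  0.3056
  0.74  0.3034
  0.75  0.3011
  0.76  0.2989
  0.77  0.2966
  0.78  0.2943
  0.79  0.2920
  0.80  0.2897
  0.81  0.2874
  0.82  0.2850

σ√T = 0.22·√1 = 0.2200
d₁ = [ln(300/275) + (0.042 + 0.22²/2)·1] / 0.2200 = [0.0870 + 0.0662] / 0.2200 = 0.6964 ⇒ 0.70
√T = √1 = 1.0000
φ(d₁) = φ(0.70) = 0.3123
vega = S·φ(d₁)·√T = 300·0.3123·1.0000 = 93.6900

93.69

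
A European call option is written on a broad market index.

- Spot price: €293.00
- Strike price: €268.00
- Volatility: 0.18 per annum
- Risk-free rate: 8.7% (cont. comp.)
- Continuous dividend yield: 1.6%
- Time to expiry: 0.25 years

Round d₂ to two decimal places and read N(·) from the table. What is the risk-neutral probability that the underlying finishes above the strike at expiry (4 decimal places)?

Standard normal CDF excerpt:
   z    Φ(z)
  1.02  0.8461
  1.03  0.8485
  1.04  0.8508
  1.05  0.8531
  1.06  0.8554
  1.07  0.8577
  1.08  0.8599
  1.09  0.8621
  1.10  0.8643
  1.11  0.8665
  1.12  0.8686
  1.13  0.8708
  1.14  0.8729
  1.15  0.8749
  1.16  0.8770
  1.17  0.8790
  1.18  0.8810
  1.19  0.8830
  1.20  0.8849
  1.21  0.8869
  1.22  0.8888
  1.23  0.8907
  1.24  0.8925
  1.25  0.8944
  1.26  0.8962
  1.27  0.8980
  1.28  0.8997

0.8729

σ√T = 0.18 × 0.5000 = 0.0900
d₁ = [ln(293/268) + (0.087 − 0.016 + ½·0.18²)·0.25] / (σ√T) = (0.0892 + 0.0218) / 0.0900 = 1.2332 → 1.23
d₂ = 1.2332 − 0.0900 = 1.1432 → 1.14
Pr(exercise) under Q = N(d₂) = 0.8729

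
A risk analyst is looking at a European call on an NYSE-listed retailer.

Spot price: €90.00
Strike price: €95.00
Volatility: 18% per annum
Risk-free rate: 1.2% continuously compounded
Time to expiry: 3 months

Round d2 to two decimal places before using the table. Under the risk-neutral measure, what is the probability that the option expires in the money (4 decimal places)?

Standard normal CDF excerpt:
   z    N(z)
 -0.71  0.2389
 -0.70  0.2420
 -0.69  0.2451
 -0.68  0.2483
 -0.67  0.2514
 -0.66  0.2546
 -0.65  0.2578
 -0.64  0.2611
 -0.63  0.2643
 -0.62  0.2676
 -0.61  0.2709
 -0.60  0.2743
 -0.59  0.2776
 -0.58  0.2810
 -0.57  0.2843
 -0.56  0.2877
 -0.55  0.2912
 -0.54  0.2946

0.2709

T = 0.25;  σ√T = 0.0900
d₁ = [ln(90/95) + (0.012 + 0.18²/2)·0.25] / 0.0900 = [-0.0541 + 0.0070] / 0.0900 = -0.5224 ⇒ -0.52
d₂ = d₁ − σ√T = -0.5224 − 0.0900 = -0.6124 ⇒ -0.61
Risk-neutral Pr[S_T > K] = N(d₂) = N(-0.61) = 0.2709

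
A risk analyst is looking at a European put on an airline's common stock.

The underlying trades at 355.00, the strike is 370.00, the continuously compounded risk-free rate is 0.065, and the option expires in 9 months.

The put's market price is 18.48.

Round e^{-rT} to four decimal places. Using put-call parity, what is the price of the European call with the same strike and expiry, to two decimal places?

e^(−rT) = e^(−0.065·0.75) = 0.9524
Put-call parity: C − P = S − K·e^(−rT) = 355 − 370·0.9524 = 355 − 352.3880 = 2.6120
C = P + (C − P) = 18.48 + (2.6120) = 21.0920

21.09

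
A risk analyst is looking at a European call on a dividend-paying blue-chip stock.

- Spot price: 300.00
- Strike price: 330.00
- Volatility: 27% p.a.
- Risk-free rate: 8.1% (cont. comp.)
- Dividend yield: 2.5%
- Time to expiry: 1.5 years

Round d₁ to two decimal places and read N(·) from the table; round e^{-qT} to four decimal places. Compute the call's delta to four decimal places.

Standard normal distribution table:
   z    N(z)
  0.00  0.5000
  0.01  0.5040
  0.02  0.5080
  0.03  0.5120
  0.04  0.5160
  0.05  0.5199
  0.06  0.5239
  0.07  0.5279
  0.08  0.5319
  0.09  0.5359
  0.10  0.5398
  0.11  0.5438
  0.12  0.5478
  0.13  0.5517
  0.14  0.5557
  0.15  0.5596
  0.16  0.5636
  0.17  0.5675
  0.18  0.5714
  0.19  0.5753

0.5314

σ√T = 0.27 × 1.2247 = 0.3307
d₁ = [ln(300/330) + (0.081 − 0.025 + ½·0.27²)·1.5] / (σ√T) = (-0.0953 + 0.1387) / 0.3307 = 0.1311 which rounds to 0.13
N(d₁) = N(0.13) = 0.5517
Δ_call = e^(−qT)·N(d₁) = 0.9632·0.5517 = 0.5314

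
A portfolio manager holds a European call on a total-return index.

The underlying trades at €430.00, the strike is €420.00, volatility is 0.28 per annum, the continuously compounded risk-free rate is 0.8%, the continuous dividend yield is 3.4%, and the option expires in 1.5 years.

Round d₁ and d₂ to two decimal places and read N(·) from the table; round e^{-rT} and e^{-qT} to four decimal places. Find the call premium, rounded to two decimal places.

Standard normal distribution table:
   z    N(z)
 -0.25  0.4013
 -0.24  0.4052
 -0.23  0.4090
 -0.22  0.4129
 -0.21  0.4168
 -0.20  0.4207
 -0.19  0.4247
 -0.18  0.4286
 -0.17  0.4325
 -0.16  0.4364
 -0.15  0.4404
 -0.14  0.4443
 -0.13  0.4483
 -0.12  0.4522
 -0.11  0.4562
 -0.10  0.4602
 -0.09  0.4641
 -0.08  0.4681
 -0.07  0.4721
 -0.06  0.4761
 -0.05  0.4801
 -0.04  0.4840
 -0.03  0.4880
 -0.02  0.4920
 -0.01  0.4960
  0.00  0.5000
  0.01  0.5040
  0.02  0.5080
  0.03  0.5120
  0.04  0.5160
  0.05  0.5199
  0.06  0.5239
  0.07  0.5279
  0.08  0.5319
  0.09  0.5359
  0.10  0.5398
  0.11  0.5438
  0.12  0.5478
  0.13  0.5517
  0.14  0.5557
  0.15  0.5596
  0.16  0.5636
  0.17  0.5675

€54.09

σ√T = 0.28·√1.5 = 0.3429
d₁ = [ln(430/420) + (0.008 − 0.034 + 0.28²/2)·1.5] / 0.3429 = [0.0235 + 0.0198] / 0.3429 = 0.1264 ≈ 0.13
d₂ = d₁ − σ√T = 0.1264 − 0.3429 = -0.2166 ≈ -0.22
exp(−qT) = exp(−0.034·1.5) = 0.9503;  exp(−rT) = exp(−0.008·1.5) = 0.9881
C = 430·0.9503·N(0.13) − 420·0.9881·N(-0.22) = 430·0.9503·0.5517 − 420·0.9881·0.4129 = 225.4406 − 171.3543 = 54.0863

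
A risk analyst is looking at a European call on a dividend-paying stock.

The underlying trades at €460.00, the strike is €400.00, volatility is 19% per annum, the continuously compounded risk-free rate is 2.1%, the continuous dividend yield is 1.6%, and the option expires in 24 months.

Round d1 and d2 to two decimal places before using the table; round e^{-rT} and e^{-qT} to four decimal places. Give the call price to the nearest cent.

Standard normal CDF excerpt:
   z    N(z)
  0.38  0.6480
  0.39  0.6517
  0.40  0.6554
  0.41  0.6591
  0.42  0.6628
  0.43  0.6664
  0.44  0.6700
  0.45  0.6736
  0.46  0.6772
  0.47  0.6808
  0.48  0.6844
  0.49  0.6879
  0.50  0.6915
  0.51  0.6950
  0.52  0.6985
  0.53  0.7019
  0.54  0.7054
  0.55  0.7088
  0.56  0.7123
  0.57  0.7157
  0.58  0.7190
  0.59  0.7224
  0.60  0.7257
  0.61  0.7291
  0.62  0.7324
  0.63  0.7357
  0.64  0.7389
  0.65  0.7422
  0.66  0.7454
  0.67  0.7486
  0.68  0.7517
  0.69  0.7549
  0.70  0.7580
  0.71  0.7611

σ√T = 0.19 × 1.4142 = 0.2687
d₁ = [ln(460/400) + (0.021 − 0.016 + ½·0.19²)·2] / (σ√T) = (0.1398 + 0.0461) / 0.2687 = 0.6917 ≈ 0.69
d₂ = 0.6917 − 0.2687 = 0.4230 ≈ 0.42
exp(−qT) = exp(−0.016·2) = 0.9685;  exp(−rT) = exp(−0.021·2) = 0.9589
C = 460·0.9685·N(0.69) − 400·0.9589·N(0.42) = 460·0.9685·0.7549 − 400·0.9589·0.6628 = 336.3155 − 254.2236 = 82.0919

€82.09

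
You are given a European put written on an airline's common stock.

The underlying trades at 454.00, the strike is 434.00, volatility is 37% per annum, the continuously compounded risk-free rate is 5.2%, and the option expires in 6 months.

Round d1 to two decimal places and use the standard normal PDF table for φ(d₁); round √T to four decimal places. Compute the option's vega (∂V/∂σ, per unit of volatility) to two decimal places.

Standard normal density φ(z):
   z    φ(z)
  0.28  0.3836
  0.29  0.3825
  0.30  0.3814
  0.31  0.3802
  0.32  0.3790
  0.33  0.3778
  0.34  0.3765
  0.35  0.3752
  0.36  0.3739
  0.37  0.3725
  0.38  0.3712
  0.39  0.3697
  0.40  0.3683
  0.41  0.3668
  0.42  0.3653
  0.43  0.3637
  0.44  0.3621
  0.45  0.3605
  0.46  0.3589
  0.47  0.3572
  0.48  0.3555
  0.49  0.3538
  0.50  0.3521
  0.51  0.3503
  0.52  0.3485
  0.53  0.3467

σ√T = 0.37 × 0.7071 = 0.2616
d₁ = [ln(454/434) + (0.052 + ½·0.37²)·0.5] / (σ√T) = (0.0451 + 0.0602) / 0.2616 = 0.4024 ≈ 0.40
√T = √0.5 = 0.7071
φ(d₁) = φ(0.40) = 0.3683
vega = S·φ(d₁)·√T = 454·0.3683·0.7071 = 118.2329

118.23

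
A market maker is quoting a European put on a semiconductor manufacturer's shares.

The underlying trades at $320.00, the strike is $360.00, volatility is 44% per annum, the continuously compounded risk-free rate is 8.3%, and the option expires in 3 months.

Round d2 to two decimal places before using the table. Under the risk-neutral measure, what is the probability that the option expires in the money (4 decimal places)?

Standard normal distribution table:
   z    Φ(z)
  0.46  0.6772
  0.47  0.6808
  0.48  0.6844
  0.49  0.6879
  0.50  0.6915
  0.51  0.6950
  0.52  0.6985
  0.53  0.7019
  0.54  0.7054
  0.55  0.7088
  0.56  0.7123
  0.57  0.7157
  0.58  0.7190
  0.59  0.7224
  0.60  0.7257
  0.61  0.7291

0.7088

σ√T = 0.44 × 0.5000 = 0.2200
d₁ = [ln(320/360) + (0.083 + 0.44²/2)·0.25] / 0.2200 = [-0.1178 + 0.0450] / 0.2200 = -0.3311 ⇒ -0.33
d₂ = d₁ − σ√T = -0.3311 − 0.2200 = -0.5511 ⇒ -0.55
Pr(exercise) under Q = N(−d₂) = N(0.55) = 0.7088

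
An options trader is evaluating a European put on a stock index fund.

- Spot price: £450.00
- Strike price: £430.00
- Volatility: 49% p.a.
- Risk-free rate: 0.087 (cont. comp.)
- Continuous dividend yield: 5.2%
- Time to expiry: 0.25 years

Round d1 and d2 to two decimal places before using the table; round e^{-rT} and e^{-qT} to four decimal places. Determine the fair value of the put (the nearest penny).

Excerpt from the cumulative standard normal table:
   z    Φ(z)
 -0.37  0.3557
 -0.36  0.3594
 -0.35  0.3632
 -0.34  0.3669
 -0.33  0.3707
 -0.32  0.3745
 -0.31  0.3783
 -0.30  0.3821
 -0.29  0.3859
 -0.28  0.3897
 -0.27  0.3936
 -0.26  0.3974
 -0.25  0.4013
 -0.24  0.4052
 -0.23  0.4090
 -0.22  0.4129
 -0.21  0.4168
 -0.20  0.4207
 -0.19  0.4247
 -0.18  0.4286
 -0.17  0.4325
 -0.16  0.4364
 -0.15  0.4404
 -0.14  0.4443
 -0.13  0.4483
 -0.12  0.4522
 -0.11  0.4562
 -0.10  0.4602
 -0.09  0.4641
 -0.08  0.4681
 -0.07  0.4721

£30.66

σ√T = 0.49·√0.25 = 0.2450
d₁ = [ln(450/430) + (0.087 − 0.052 + ½·0.49²)·0.25] / (σ√T) = (0.0455 + 0.0388) / 0.2450 = 0.3438 ≈ 0.34
d₂ = 0.3438 − 0.2450 = 0.0988 ≈ 0.10
e^(−qT) = e^(−0.052·0.25) = 0.9871;  e^(−rT) = e^(−0.087·0.25) = 0.9785
N(−d₂) = N(-0.10) = 0.4602;  N(−d₁) = N(-0.34) = 0.3669
P = 430·0.9785·0.4602 − 450·0.9871·0.3669 = 193.6315 − 162.9751 = 30.6563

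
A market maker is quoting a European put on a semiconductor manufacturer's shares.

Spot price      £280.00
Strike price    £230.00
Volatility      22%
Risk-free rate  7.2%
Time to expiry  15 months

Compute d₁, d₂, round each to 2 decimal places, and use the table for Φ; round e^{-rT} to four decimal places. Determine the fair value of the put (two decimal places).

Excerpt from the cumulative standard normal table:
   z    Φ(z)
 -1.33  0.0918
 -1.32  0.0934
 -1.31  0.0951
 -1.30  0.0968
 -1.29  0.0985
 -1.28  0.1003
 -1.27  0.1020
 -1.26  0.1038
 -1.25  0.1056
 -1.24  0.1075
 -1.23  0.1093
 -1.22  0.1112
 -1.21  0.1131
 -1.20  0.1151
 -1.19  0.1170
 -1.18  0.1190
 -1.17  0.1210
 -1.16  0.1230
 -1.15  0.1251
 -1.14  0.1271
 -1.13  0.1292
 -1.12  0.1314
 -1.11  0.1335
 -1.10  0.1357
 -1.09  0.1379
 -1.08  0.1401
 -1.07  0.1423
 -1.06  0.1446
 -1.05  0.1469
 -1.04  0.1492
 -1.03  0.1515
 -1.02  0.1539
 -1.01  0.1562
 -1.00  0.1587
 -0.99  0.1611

£3.78

T = 1.25;  σ√T = 0.2460
d₁ = [ln(280/230) + (0.072 + 0.22²/2)·1.25] / 0.2460 = [0.1967 + 0.1202] / 0.2460 = 1.2886 ⇒ 1.29
d₂ = d₁ − σ√T = 1.2886 − 0.2460 = 1.0427 ⇒ 1.04
e^(−rT) = e^(−0.072·1.25) = 0.9139
N(−d₂) = N(-1.04) = 0.1492;  N(−d₁) = N(-1.29) = 0.0985
P = 230·0.9139·0.1492 − 280·0.0985 = 31.3614 − 27.5800 = 3.7814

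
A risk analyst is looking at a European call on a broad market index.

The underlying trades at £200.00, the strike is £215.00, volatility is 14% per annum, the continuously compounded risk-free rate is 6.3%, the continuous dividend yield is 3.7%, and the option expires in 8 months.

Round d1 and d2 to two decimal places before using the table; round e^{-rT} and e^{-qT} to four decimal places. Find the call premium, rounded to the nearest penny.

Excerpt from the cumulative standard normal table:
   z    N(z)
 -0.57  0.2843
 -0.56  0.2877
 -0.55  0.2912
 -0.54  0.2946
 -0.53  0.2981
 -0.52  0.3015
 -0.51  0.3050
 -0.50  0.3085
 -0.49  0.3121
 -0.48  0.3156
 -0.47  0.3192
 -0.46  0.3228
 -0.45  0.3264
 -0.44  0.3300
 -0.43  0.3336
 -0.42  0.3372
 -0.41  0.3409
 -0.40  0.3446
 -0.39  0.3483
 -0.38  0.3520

σ√T = 0.14 × 0.8165 = 0.1143
d₁ = [ln(200/215) + (0.063 − 0.037 + ½·0.14²)·0.6667] / (σ√T) = (-0.0723 + 0.0239) / 0.1143 = -0.4239 which rounds to -0.42
d₂ = -0.4239 − 0.1143 = -0.5382 which rounds to -0.54
e^(−qT) = e^(−0.037·0.6667) = 0.9756;  e^(−rT) = e^(−0.063·0.6667) = 0.9589
N(d₁) = N(-0.42) = 0.3372;  N(d₂) = N(-0.54) = 0.2946
C = 200·0.9756·0.3372 − 215·0.9589·0.2946 = 65.7945 − 60.7358 = 5.0587

£5.06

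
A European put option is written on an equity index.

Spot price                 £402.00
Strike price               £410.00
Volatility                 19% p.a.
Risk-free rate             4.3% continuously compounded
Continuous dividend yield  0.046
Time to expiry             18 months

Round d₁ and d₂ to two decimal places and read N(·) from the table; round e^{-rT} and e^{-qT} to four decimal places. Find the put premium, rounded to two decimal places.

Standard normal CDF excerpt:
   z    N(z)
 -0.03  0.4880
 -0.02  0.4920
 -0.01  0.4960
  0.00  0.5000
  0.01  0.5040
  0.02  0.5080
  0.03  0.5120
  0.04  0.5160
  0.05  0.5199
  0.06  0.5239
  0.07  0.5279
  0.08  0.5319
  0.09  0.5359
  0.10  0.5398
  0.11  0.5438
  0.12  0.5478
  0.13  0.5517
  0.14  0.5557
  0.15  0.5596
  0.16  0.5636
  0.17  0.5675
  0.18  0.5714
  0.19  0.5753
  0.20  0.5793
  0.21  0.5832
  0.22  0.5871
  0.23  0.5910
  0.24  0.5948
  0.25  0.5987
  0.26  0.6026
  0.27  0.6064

T = 1.5;  σ√T = 0.2327
d₁ = [ln(402/410) + (0.043 − 0.046 + ½·0.19²)·1.5] / (σ√T) = (-0.0197 + 0.0226) / 0.2327 = 0.0123 ≈ 0.01
d₂ = 0.0123 − 0.2327 = -0.2204 ≈ -0.22
e^(−qT) = e^(−0.046·1.5) = 0.9333;  e^(−rT) = e^(−0.043·1.5) = 0.9375
N(−d₂) = N(0.22) = 0.5871;  N(−d₁) = N(-0.01) = 0.4960
P = 410·0.9375·0.5871 − 402·0.9333·0.4960 = 225.6666 − 186.0926 = 39.5740

£39.57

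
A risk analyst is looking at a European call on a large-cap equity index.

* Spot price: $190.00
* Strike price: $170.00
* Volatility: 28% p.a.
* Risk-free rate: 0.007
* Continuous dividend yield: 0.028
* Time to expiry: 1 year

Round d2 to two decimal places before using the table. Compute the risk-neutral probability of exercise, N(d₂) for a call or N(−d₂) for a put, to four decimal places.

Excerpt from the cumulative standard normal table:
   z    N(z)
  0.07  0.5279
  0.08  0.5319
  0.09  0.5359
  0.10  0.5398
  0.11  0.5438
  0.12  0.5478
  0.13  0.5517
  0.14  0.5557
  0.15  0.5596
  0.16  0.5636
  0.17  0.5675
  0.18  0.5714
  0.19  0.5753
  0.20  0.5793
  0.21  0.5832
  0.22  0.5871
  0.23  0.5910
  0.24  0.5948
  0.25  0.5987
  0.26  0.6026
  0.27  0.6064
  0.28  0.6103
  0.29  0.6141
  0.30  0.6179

0.5714

σ√T = 0.28·√1 = 0.2800
ln(S/K) + (r − q + σ²/2)T = ln(190/170) + (0.007 − 0.028 + 0.28²/2)·1 = 0.1112 + 0.0182 = 0.1294
d₁ = 0.1294 / 0.2800 = 0.4622 ≈ 0.46
d₂ = d₁ − σ√T = 0.4622 − 0.2800 = 0.1822 ≈ 0.18
Risk-neutral Pr[S_T > K] = N(d₂) = N(0.18) = 0.5714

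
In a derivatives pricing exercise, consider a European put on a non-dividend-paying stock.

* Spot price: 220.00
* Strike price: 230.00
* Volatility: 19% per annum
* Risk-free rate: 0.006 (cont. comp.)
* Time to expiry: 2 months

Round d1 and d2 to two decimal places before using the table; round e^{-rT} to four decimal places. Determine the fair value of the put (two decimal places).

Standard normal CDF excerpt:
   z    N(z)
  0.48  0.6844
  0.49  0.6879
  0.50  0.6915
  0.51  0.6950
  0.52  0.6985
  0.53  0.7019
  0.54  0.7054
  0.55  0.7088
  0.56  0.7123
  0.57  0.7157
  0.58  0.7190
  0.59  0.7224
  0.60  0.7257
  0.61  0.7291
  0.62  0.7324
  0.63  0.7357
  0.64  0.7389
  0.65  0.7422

13.07

σ√T = 0.19 × 0.4082 = 0.0776
d₁ = [ln(220/230) + (0.006 + ½·0.19²)·0.1667] / (σ√T) = (-0.0445 + 0.0040) / 0.0776 = -0.5214 ≈ -0.52
d₂ = -0.5214 − 0.0776 = -0.5990 ≈ -0.60
exp(−rT) = exp(−0.006·0.1667) = 0.9990
N(−d₂) = N(0.60) = 0.7257;  N(−d₁) = N(0.52) = 0.6985
P = 230·0.9990·0.7257 − 220·0.6985 = 166.7441 − 153.6700 = 13.0741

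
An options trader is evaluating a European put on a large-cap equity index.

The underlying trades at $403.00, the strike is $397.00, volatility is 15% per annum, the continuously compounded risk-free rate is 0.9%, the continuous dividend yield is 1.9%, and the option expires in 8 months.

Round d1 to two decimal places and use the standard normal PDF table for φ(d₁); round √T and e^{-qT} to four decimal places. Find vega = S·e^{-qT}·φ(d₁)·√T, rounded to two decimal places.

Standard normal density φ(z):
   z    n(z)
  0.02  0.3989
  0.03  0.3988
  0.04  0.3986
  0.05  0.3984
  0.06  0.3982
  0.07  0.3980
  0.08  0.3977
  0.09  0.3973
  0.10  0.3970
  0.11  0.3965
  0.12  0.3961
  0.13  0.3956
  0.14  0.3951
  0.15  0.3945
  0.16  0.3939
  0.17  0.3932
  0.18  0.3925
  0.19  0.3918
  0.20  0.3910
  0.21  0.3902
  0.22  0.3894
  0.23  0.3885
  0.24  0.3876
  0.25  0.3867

128.53

T = 0.6667;  σ√T = 0.1225
d₁ = [ln(403/397) + (0.009 − 0.019 + 0.15²/2)·0.6667] / 0.1225 = [0.0150 + 0.0008] / 0.1225 = 0.1293 → 0.13
√T = √0.6667 = 0.8165
φ(d₁) = φ(0.13) = 0.3956
e^(−qT) = e^(−0.019·0.6667) = 0.9874
vega = S·e^(−qT)·φ(d₁)·√T = 403·0.9874·0.3956·0.8165 = 128.5318
(Vega is the same for a European call and put with the same parameters.)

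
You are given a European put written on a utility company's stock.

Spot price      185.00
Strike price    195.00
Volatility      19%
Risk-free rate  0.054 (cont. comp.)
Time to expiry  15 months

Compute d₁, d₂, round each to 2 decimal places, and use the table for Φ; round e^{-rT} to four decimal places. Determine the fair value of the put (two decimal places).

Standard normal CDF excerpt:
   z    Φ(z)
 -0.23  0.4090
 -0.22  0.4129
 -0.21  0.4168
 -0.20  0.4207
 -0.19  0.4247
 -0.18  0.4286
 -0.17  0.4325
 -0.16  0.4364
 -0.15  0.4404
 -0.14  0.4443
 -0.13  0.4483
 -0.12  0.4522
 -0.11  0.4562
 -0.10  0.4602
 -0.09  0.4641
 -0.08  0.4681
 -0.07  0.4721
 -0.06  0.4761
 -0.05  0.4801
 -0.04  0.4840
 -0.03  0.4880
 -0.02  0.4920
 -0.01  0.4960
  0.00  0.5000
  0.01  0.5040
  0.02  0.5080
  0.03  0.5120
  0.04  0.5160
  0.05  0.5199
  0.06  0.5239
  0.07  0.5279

σ√T = 0.19·√1.25 = 0.2124
d₁ = [ln(185/195) + (0.054 + ½·0.19²)·1.25] / (σ√T) = (-0.0526 + 0.0901) / 0.2124 = 0.1761 ⇒ 0.18
d₂ = 0.1761 − 0.2124 = -0.0363 ⇒ -0.04
e^(−rT) = e^(−0.054·1.25) = 0.9347
N(−d₂) = N(0.04) = 0.5160;  N(−d₁) = N(-0.18) = 0.4286
P = 195·0.9347·0.5160 − 185·0.4286 = 94.0495 − 79.2910 = 14.7585

14.76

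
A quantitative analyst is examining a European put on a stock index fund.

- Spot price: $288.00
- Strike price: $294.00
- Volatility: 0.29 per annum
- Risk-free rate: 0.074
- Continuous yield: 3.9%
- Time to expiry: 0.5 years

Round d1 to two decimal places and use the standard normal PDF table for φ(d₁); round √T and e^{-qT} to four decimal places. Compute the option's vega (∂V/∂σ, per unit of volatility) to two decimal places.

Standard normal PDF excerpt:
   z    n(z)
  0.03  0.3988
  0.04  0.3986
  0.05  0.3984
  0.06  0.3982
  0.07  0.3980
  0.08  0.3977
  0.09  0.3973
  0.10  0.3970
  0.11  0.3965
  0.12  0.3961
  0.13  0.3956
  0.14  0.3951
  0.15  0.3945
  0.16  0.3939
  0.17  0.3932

T = 0.5;  σ√T = 0.2051
ln(S/K) + (r − q + σ²/2)T = ln(288/294) + (0.074 − 0.039 + 0.29²/2)·0.5 = -0.0206 + 0.0385 = 0.0179
d₁ = 0.0179 / 0.2051 = 0.0873 which rounds to 0.09
√T = √0.5 = 0.7071
φ(d₁) = φ(0.09) = 0.3973
e^(−qT) = e^(−0.039·0.5) = 0.9807
vega = S·e^(−qT)·φ(d₁)·√T = 288·0.9807·0.3973·0.7071 = 79.3466
(The call has the same vega.)

79.35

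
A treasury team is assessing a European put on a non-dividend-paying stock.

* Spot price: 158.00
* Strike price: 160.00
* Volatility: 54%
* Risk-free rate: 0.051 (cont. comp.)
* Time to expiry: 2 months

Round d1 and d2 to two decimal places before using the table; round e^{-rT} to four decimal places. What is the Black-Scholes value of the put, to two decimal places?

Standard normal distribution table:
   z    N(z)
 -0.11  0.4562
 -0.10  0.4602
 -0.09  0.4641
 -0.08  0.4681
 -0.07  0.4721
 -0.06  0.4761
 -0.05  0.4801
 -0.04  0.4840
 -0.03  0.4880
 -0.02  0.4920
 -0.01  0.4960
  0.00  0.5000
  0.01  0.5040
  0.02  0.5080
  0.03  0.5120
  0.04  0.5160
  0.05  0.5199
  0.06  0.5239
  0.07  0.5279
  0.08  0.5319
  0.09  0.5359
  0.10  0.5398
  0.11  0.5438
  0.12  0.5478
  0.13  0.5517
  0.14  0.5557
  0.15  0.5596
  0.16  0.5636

14.19

T = 0.1667;  σ√T = 0.2205
ln(S/K) + (r + σ²/2)T = ln(158/160) + (0.051 + 0.54²/2)·0.1667 = -0.0126 + 0.0328 = 0.0202
d₁ = 0.0202 / 0.2205 = 0.0917 → 0.09
d₂ = d₁ − σ√T = 0.0917 − 0.2205 = -0.1287 → -0.13
e^(−rT) = e^(−0.051·0.1667) = 0.9915
P = 160·0.9915·N(0.13) − 158·N(-0.09) = 160·0.9915·0.5517 − 158·0.4641 = 87.5217 − 73.3278 = 14.1939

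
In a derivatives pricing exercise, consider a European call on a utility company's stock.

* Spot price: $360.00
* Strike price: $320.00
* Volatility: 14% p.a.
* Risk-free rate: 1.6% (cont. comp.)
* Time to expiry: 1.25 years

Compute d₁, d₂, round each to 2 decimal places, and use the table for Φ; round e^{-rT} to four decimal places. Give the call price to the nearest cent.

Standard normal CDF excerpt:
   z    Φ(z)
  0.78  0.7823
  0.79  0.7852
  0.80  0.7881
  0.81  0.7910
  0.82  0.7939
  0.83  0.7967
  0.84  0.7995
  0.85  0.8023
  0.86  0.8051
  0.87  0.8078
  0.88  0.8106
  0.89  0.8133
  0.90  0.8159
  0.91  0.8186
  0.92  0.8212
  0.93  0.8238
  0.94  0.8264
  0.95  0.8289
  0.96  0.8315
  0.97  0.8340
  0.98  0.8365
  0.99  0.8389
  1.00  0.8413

$52.14

σ√T = 0.14·√1.25 = 0.1565
d₁ = [ln(360/320) + (0.016 + 0.14²/2)·1.25] / 0.1565 = [0.1178 + 0.0323] / 0.1565 = 0.9585 → 0.96
d₂ = d₁ − σ√T = 0.9585 − 0.1565 = 0.8020 → 0.80
e^(−rT) = e^(−0.016·1.25) = 0.9802
C = 360·N(0.96) − 320·0.9802·N(0.80) = 360·0.8315 − 320·0.9802·0.7881 = 299.3400 − 247.1986 = 52.1414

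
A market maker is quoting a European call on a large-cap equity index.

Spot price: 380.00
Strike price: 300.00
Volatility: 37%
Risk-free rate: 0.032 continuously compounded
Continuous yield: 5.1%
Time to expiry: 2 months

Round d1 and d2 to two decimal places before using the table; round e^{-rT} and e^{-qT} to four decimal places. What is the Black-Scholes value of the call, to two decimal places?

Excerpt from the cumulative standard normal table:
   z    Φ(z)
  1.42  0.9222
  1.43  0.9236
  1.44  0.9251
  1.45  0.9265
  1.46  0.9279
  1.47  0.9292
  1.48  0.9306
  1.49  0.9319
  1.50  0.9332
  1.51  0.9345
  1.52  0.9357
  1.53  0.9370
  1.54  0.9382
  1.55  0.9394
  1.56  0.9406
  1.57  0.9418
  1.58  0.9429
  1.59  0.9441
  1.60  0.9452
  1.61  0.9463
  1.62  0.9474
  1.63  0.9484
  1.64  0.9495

σ√T = 0.37·√0.1667 = 0.1511
ln(S/K) + (r − q + σ²/2)T = ln(380/300) + (0.032 − 0.051 + 0.37²/2)·0.1667 = 0.2364 + 0.0082 = 0.2446
d₁ = 0.2446 / 0.1511 = 1.6195 → 1.62
d₂ = d₁ − σ√T = 1.6195 − 0.1511 = 1.4685 → 1.47
exp(−qT) = exp(−0.051·0.1667) = 0.9915;  exp(−rT) = exp(−0.032·0.1667) = 0.9947
C = 380·0.9915·N(1.62) − 300·0.9947·N(1.47) = 380·0.9915·0.9474 − 300·0.9947·0.9292 = 356.9519 − 277.2826 = 79.6693

79.67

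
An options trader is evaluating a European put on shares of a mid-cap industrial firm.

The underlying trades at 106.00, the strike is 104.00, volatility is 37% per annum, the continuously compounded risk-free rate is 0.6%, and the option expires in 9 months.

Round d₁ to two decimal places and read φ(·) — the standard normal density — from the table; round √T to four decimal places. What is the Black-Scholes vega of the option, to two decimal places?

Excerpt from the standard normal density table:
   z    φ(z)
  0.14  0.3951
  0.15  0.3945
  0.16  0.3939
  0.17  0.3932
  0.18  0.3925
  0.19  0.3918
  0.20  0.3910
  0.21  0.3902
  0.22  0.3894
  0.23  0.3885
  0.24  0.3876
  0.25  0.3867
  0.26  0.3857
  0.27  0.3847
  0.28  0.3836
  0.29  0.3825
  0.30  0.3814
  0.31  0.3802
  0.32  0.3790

35.66

σ√T = 0.37 × 0.8660 = 0.3204
d₁ = [ln(106/104) + (0.006 + 0.37²/2)·0.75] / 0.3204 = [0.0190 + 0.0558] / 0.3204 = 0.2337 ⇒ 0.23
√T = √0.75 = 0.8660
φ(d₁) = φ(0.23) = 0.3885
vega = S·φ(d₁)·√T = 106·0.3885·0.8660 = 35.6627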